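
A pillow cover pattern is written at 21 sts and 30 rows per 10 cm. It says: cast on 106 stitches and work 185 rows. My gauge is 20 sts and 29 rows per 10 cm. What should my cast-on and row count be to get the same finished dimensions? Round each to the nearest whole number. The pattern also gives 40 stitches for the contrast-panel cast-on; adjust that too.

Cast on 101 stitches; work 179 rows; contrast-panel cast-on 38 stitches.

Stitches: 106 × 20/21 = 100.95 → 101.
Rows: 185 × 29/30 = 178.83 → 179.
contrast-panel cast-on: 40 × 20/21 = 38.10 → 38.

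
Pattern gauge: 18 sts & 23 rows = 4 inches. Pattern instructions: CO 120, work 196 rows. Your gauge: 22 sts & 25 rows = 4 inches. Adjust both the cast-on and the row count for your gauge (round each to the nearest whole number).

Cast on 147 stitches; work 213 rows.

Stitches: 120 × 22/18 = 146.67 → 147.
Rows: 196 × 25/23 = 213.04 → 213.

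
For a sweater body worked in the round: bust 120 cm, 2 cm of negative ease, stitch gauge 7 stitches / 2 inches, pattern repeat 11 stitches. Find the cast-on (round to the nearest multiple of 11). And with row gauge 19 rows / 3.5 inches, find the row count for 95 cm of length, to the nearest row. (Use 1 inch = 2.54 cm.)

Finished = 120 − 2 = 118 cm.
118 cm × 1/2.54 = 46.46 inches.
7/2 = 3.5 sts per in; 46.46 × 3.5 = 162.60 sts.
Nearest multiple of 11 → 165.
95 cm = 37.40 inches; × 5.429 = 203.04 → 203 rows.

Cast on 165 stitches; work 203 rows.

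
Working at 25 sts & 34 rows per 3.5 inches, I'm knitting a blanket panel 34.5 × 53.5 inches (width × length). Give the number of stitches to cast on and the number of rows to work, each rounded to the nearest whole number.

Cast on 246 stitches and work 520 rows.

Stitch gauge = 25/3.5 = 7.143 sts/in; 34.5 × 7.143 = 246.43 → 246 sts.
Row gauge = 34/3.5 = 9.714 rows/in; 53.5 × 9.714 = 519.71 → 520 rows.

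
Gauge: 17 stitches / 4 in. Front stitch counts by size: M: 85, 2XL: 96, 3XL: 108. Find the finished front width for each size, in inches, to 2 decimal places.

17/4 = 4.25 sts per in.
M: 85 / 4.25 = 20.000 → 20.00 in.
2XL: 96 / 4.25 = 22.588 → 22.59 in.
3XL: 108 / 4.25 = 25.412 → 25.41 in.

M 20.00 inches; 2XL 22.59 inches; 3XL 25.41 inches.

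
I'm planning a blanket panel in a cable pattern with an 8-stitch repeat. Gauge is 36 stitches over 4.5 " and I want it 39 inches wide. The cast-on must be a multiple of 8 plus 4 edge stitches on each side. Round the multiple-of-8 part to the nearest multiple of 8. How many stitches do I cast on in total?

36 / 4.5 = 8 sts per inch.
39 × 8 = 312.00 sts.
Less 8 edge sts → 304.00 for the repeat.
Nearest multiple of 8: 304.
Add back 8 edge sts → 312.

Cast on 312 stitches.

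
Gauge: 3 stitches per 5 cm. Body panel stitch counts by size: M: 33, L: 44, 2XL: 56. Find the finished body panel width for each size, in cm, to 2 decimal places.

3/5 = 0.6 sts per cm.
M: 33 / 0.6 = 55.000 → 55.00 cm.
L: 44 / 0.6 = 73.333 → 73.33 cm.
2XL: 56 / 0.6 = 93.333 → 93.33 cm.

M 55.00 cm; L 73.33 cm; 2XL 93.33 cm.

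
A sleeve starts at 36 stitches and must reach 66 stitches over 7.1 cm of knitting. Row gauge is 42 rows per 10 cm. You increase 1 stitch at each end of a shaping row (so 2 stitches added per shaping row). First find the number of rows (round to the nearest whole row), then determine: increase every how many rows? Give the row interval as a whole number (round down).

Rows = 7.1 × 4.2 = 29.8 → 30 rows.
Stitches to add: 30 → 15 shaping rows (at 2 st each).
30 / 15 = 2.00 → every 2 rows.

Increase every 2nd row.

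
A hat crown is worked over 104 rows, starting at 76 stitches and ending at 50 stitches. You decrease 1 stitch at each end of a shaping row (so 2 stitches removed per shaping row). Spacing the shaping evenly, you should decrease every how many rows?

Stitches to remove: |50 − 76| = 26.
Shaping rows needed: 26 / 2 = 13.
104 rows / 13 = every 8 rows.

Decrease every 8th row.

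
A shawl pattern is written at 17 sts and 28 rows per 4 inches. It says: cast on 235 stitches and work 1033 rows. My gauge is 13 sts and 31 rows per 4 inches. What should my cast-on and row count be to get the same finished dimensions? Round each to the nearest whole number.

Cast on 180 stitches; work 1144 rows.

Stitches: 235 × 13/17 = 179.71 → 180.
Rows: 1033 × 31/28 = 1143.68 → 1144.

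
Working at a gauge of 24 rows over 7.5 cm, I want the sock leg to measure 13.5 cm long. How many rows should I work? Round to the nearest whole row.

Knit 43 rows.

24 rows / 7.5 cm = 3.2 rows per cm.
13.5 × 3.2 = 43.20 rows.
Round to nearest → 43.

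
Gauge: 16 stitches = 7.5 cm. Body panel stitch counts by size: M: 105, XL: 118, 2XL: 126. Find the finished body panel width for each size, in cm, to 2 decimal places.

16/7.5 = 2.133 sts per cm.
M: 105 / 2.133 = 49.219 → 49.22 cm.
XL: 118 / 2.133 = 55.312 → 55.31 cm.
2XL: 126 / 2.133 = 59.062 → 59.06 cm.

M 49.22 cm; XL 55.31 cm; 2XL 59.06 cm.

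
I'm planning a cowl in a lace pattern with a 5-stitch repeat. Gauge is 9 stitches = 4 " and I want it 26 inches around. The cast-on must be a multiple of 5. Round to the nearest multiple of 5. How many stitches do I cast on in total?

9 / 4 = 2.25 sts per inch.
26 × 2.25 = 58.50 sts.
Nearest multiple of 5: 60.

60 stitches.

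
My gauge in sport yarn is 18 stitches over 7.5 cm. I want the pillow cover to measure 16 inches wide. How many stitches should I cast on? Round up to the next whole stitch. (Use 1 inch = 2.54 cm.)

16 in = 40.64 cm.
18 stitches / 7.5 cm = 2.4 stitches per cm.
40.64 × 2.4 = 97.54 stitches.
Round up → 98.

CO 98 sts.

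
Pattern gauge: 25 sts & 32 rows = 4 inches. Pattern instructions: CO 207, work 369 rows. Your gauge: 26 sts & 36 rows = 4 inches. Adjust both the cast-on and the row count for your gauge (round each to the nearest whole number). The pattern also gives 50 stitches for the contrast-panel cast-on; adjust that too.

Stitches: 207 × 26/25 = 215.28 → 215.
Rows: 369 × 36/32 = 415.12 → 415.
contrast-panel cast-on: 50 × 26/25 = 52.00 → 52.

Cast on 215 stitches; work 415 rows; contrast-panel cast-on 52 stitches.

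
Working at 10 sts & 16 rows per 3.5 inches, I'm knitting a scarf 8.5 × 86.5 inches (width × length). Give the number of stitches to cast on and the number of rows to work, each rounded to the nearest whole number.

Cast on 24 stitches and work 395 rows.

Stitch gauge = 10/3.5 = 2.857 sts/in; 8.5 × 2.857 = 24.29 → 24 sts.
Row gauge = 16/3.5 = 4.571 rows/in; 86.5 × 4.571 = 395.43 → 395 rows.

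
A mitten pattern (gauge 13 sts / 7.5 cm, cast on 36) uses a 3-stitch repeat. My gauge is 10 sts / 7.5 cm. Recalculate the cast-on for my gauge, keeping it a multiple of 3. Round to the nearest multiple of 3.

36 × 10 / 13 = 27.69.
Nearest multiple of 3: 27.

27 stitches.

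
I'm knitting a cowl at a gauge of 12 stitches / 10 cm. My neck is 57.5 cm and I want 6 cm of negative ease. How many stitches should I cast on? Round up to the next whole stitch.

CO 62 sts.

Finished = 57.5 − 6 = 51.5 cm.
12 / 10 = 1.2 sts per cm.
51.50 × 1.2 = 61.80 sts.
→ 62 sts.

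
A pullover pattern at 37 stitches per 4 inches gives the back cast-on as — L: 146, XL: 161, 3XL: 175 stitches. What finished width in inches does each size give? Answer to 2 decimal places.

L 15.78 inches; XL 17.41 inches; 3XL 18.92 inches.

37/4 = 9.25 sts per in.
L: 146 / 9.25 = 15.784 → 15.78 in.
XL: 161 / 9.25 = 17.405 → 17.41 in.
3XL: 175 / 9.25 = 18.919 → 18.92 in.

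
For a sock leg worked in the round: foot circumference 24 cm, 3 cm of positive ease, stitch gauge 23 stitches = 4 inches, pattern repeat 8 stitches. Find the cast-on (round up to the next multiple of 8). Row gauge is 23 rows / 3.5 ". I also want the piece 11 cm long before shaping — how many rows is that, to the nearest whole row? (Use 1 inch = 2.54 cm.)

Finished = 24 + 3 = 27 cm.
27 cm × 1/2.54 = 10.63 inches.
23/4 = 5.75 sts per in; 10.63 × 5.75 = 61.12 sts.
Next multiple of 8 → 64.
11 cm = 4.33 inches; × 6.571 = 28.46 → 28 rows.

Cast on 64 stitches; work 28 rows.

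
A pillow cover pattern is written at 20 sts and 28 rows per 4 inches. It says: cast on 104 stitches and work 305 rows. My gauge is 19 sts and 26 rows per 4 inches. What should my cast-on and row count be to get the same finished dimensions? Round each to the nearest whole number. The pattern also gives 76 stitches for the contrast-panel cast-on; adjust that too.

Cast on 99 stitches; work 283 rows; contrast-panel cast-on 72 stitches.

Stitches: 104 × 19/20 = 98.80 → 99.
Rows: 305 × 26/28 = 283.21 → 283.
contrast-panel cast-on: 76 × 19/20 = 72.20 → 72.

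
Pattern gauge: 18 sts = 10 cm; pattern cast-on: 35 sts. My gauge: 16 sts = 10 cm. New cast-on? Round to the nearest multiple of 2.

Scale factor = 16 / 18 = 0.889.
35 × 16 / 18 = 31.11 sts.
→ 32 sts.

CO 32 sts.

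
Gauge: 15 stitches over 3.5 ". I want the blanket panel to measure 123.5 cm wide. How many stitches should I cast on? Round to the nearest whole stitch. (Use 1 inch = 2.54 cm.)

Cast on 208 stitches.

123.5 cm = 48.62 in.
15 stitches / 3.5 in = 4.286 stitches per inch.
48.62 × 4.286 = 208.38 stitches.
Round to nearest → 208.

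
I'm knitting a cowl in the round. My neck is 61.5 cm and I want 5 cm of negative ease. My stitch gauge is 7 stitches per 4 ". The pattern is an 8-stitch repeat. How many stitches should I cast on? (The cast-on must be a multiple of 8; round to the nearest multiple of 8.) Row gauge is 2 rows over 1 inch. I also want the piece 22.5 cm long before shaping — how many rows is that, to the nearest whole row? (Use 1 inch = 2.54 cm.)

Cast on 40 stitches; work 18 rows.

Finished = 61.5 − 5 = 56.5 cm.
56.5 cm × 1/2.54 = 22.24 inches.
7/4 = 1.75 sts per in; 22.24 × 1.75 = 38.93 sts.
Nearest multiple of 8 → 40.
22.5 cm = 8.86 inches; × 2 = 17.72 → 18 rows.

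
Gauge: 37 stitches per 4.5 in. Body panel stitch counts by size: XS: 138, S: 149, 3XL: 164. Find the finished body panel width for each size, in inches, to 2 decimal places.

37/4.5 = 8.222 sts per in.
XS: 138 / 8.222 = 16.784 → 16.78 in.
S: 149 / 8.222 = 18.122 → 18.12 in.
3XL: 164 / 8.222 = 19.946 → 19.95 in.

XS 16.78 inches; S 18.12 inches; 3XL 19.95 inches.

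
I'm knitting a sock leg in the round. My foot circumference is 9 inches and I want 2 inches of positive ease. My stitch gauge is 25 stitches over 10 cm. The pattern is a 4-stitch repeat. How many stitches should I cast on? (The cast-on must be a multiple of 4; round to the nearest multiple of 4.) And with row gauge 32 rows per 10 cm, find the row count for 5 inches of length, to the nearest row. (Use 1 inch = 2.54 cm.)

Finished = 9 + 2 = 11 inches.
11 inches × 2.54 = 27.94 cm.
25/10 = 2.5 sts per cm; 27.94 × 2.5 = 69.85 sts.
Nearest multiple of 4 → 68.
5 inches = 12.70 cm; × 3.2 = 40.64 → 41 rows.

Cast on 68 stitches; work 41 rows.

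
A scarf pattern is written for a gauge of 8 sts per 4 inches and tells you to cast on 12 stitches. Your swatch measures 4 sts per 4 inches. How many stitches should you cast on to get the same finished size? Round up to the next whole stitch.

6 stitches.

Scale factor = 4 / 8 = 0.500.
12 × 4 / 8 = 6.00 sts.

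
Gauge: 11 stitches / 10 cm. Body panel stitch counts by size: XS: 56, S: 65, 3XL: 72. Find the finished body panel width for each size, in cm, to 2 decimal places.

XS 50.91 cm; S 59.09 cm; 3XL 65.45 cm.

11/10 = 1.1 sts per cm.
XS: 56 / 1.1 = 50.909 → 50.91 cm.
S: 65 / 1.1 = 59.091 → 59.09 cm.
3XL: 72 / 1.1 = 65.455 → 65.45 cm.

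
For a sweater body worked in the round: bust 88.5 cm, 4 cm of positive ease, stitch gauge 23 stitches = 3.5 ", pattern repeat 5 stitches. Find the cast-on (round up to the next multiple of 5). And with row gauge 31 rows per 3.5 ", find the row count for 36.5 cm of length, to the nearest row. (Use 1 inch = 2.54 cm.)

Finished = 88.5 + 4 = 92.5 cm.
92.5 cm × 1/2.54 = 36.42 inches.
23/3.5 = 6.571 sts per in; 36.42 × 6.571 = 239.31 sts.
Next multiple of 5 → 240.
36.5 cm = 14.37 inches; × 8.857 = 127.28 → 127 rows.

Cast on 240 stitches; work 127 rows.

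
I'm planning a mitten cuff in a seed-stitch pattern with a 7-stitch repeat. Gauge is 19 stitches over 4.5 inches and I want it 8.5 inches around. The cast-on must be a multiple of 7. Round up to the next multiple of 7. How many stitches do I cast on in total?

19 / 4.5 = 4.222 sts per inch.
8.5 × 4.222 = 35.89 sts.
Next multiple of 7: 42.

CO 42 sts.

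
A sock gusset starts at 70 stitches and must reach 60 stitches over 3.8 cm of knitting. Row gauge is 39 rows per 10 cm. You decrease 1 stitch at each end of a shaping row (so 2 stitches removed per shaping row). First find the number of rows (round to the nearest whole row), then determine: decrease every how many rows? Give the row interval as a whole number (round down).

Decrease every 3rd row.

Rows = 3.8 × 3.9 = 14.8 → 15 rows.
Stitches to remove: 10 → 5 shaping rows (at 2 st each).
15 / 5 = 3.00 → every 3 rows.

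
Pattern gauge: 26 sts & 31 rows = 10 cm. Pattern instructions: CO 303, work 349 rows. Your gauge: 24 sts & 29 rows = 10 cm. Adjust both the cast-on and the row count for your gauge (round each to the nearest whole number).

Cast on 280 stitches; work 326 rows.

Stitches: 303 × 24/26 = 279.69 → 280.
Rows: 349 × 29/31 = 326.48 → 326.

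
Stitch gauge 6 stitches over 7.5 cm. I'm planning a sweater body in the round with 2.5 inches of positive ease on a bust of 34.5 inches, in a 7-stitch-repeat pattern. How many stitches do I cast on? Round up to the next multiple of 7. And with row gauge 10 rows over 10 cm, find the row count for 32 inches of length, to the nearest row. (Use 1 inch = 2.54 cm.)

Finished = 34.5 + 2.5 = 37 inches.
37 inches × 2.54 = 93.98 cm.
6/7.5 = 0.8 sts per cm; 93.98 × 0.8 = 75.18 sts.
Next multiple of 7 → 77.
32 inches = 81.28 cm; × 1 = 81.28 → 81 rows.

Cast on 77 stitches; work 81 rows.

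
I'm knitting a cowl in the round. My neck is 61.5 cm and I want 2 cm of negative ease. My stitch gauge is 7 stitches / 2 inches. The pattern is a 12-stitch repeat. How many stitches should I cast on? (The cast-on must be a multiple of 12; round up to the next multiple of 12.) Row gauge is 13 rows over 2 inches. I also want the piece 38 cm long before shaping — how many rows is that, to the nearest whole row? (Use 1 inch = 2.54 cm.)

Finished = 61.5 − 2 = 59.5 cm.
59.5 cm × 1/2.54 = 23.43 inches.
7/2 = 3.5 sts per in; 23.43 × 3.5 = 81.99 sts.
Next multiple of 12 → 84.
38 cm = 14.96 inches; × 6.5 = 97.24 → 97 rows.

Cast on 84 stitches; work 97 rows.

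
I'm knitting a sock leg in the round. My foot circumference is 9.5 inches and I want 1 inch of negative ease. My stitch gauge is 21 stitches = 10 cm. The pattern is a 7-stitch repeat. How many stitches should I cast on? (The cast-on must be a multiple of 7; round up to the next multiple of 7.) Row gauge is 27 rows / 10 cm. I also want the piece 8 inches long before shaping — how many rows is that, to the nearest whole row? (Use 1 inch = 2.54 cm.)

Finished = 9.5 − 1 = 8.5 inches.
8.5 inches × 2.54 = 21.59 cm.
21/10 = 2.1 sts per cm; 21.59 × 2.1 = 45.34 sts.
Next multiple of 7 → 49.
8 inches = 20.32 cm; × 2.7 = 54.86 → 55 rows.

Cast on 49 stitches; work 55 rows.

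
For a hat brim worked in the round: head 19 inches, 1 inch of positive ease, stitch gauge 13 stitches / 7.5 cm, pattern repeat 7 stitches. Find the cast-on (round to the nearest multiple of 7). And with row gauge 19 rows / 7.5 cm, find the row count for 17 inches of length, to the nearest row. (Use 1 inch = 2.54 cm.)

Cast on 91 stitches; work 109 rows.

Finished = 19 + 1 = 20 inches.
20 inches × 2.54 = 50.80 cm.
13/7.5 = 1.733 sts per cm; 50.80 × 1.733 = 88.05 sts.
Nearest multiple of 7 → 91.
17 inches = 43.18 cm; × 2.533 = 109.39 → 109 rows.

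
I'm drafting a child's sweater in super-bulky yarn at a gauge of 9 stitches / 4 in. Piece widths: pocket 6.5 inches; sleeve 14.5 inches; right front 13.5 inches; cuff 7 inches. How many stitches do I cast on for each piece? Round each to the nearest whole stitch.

Rate = 9/4 = 2.25 sts per in.
pocket: 6.5 × 2.25 = 14.62 → 15.
sleeve: 14.5 × 2.25 = 32.62 → 33.
right front: 13.5 × 2.25 = 30.38 → 30.
cuff: 7 × 2.25 = 15.75 → 16.

pocket 15; sleeve 33; right front 30; cuff 16.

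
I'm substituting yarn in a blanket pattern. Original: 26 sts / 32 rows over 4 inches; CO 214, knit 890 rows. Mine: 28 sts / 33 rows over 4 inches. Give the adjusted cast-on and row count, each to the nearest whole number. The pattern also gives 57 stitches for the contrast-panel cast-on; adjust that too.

Cast on 230 stitches; work 918 rows; contrast-panel cast-on 61 stitches.

Stitches: 214 × 28/26 = 230.46 → 230.
Rows: 890 × 33/32 = 917.81 → 918.
contrast-panel cast-on: 57 × 28/26 = 61.38 → 61.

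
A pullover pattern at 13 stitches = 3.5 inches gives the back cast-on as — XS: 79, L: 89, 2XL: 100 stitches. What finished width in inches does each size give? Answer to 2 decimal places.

XS 21.27 inches; L 23.96 inches; 2XL 26.92 inches.

13/3.5 = 3.714 sts per in.
XS: 79 / 3.714 = 21.269 → 21.27 in.
L: 89 / 3.714 = 23.962 → 23.96 in.
2XL: 100 / 3.714 = 26.923 → 26.92 in.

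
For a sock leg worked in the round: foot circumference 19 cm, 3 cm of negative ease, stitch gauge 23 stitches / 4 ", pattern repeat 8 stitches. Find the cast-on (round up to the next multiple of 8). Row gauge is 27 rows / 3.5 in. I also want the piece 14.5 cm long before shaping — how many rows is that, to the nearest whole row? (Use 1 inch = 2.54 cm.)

Finished = 19 − 3 = 16 cm.
16 cm × 1/2.54 = 6.30 inches.
23/4 = 5.75 sts per in; 6.30 × 5.75 = 36.22 sts.
Next multiple of 8 → 40.
14.5 cm = 5.71 inches; × 7.714 = 44.04 → 44 rows.

Cast on 40 stitches; work 44 rows.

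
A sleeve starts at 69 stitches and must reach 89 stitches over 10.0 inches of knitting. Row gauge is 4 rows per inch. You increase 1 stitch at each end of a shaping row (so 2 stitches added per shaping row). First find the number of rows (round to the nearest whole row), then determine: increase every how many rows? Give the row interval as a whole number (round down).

Rows = 10.0 × 4 = 40.0 → 40 rows.
Stitches to add: 20 → 10 shaping rows (at 2 st each).
40 / 10 = 4.00 → every 4 rows.

Increase every 4th row.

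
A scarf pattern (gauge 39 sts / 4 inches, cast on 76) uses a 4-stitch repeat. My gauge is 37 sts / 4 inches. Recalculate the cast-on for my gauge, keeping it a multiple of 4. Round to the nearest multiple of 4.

76 × 37 / 39 = 72.10.
Nearest multiple of 4: 72.

Cast on 72 stitches.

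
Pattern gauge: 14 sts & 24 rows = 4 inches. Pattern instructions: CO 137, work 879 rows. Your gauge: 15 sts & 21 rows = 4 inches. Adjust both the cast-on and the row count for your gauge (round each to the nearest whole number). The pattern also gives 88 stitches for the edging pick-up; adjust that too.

Stitches: 137 × 15/14 = 146.79 → 147.
Rows: 879 × 21/24 = 769.12 → 769.
edging pick-up: 88 × 15/14 = 94.29 → 94.

Cast on 147 stitches; work 769 rows; edging pick-up 94 stitches.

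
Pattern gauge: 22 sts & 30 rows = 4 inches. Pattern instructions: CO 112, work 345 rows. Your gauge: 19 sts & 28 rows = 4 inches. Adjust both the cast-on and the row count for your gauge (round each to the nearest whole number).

Cast on 97 stitches; work 322 rows.

Stitches: 112 × 19/22 = 96.73 → 97.
Rows: 345 × 28/30 = 322.00 → 322.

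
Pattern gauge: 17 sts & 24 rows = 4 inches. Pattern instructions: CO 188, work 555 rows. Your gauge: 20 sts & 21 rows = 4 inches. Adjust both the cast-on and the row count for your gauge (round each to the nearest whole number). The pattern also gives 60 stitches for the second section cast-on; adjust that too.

Stitches: 188 × 20/17 = 221.18 → 221.
Rows: 555 × 21/24 = 485.62 → 486.
second section cast-on: 60 × 20/17 = 70.59 → 71.

Cast on 221 stitches; work 486 rows; second section cast-on 71 stitches.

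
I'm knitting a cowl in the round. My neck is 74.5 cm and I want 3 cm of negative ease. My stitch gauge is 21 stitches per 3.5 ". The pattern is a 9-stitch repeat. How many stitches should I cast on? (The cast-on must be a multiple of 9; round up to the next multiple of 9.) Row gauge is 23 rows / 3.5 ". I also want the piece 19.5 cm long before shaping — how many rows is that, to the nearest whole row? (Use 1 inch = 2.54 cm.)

Finished = 74.5 − 3 = 71.5 cm.
71.5 cm × 1/2.54 = 28.15 inches.
21/3.5 = 6 sts per in; 28.15 × 6 = 168.90 sts.
Next multiple of 9 → 171.
19.5 cm = 7.68 inches; × 6.571 = 50.45 → 50 rows.

Cast on 171 stitches; work 50 rows.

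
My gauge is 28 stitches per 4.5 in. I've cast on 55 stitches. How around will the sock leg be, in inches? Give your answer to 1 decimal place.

28 stitches / 4.5 inch = 6.222 stitches per inch.
55 / 6.222 = 8.84 inches.

8.8 inches.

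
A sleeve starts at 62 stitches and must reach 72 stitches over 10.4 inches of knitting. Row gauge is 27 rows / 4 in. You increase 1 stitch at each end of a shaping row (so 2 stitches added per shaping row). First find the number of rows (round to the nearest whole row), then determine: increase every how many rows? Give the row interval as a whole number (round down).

Rows = 10.4 × 6.75 = 70.2 → 70 rows.
Stitches to add: 10 → 5 shaping rows (at 2 st each).
70 / 5 = 14.00 → every 14 rows.

Increase every 14th row.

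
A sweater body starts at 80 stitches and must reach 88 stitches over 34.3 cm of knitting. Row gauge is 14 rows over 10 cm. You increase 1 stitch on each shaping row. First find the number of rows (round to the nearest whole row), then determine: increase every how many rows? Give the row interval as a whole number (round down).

Increase every 6th row.

Rows = 34.3 × 1.4 = 48.0 → 48 rows.
Stitches to add: 8 → 8 shaping rows (at 1 st each).
48 / 8 = 6.00 → every 6 rows.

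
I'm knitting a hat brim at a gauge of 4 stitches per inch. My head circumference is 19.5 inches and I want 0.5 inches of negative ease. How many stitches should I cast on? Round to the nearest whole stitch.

76 stitches.

Finished = 19.5 − 0.5 = 19 in.
4 / 1 = 4 sts per inch.
19.00 × 4 = 76.00 sts.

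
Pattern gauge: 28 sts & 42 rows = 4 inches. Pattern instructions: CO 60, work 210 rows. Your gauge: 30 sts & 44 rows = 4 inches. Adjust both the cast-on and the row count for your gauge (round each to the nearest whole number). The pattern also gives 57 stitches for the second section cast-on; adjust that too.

Cast on 64 stitches; work 220 rows; second section cast-on 61 stitches.

Stitches: 60 × 30/28 = 64.29 → 64.
Rows: 210 × 44/42 = 220.00 → 220.
second section cast-on: 57 × 30/28 = 61.07 → 61.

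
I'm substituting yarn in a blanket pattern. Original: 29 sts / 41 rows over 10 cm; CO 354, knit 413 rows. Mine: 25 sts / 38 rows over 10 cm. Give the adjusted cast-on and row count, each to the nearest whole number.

Stitches: 354 × 25/29 = 305.17 → 305.
Rows: 413 × 38/41 = 382.78 → 383.

Cast on 305 stitches; work 383 rows.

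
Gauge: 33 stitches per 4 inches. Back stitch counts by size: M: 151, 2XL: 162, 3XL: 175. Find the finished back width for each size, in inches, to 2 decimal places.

M 18.30 inches; 2XL 19.64 inches; 3XL 21.21 inches.

33/4 = 8.25 sts per in.
M: 151 / 8.25 = 18.303 → 18.30 in.
2XL: 162 / 8.25 = 19.636 → 19.64 in.
3XL: 175 / 8.25 = 21.212 → 21.21 in.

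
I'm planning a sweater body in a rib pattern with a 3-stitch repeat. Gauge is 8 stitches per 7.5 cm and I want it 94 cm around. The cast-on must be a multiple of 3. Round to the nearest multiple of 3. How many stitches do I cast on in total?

8 / 7.5 = 1.067 sts per cm.
94 × 1.067 = 100.27 sts.
Nearest multiple of 3: 99.

99 stitches.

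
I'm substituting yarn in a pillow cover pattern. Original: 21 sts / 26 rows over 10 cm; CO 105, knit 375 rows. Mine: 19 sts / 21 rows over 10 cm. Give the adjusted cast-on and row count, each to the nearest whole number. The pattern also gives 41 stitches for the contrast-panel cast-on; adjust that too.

Cast on 95 stitches; work 303 rows; contrast-panel cast-on 37 stitches.

Stitches: 105 × 19/21 = 95.00 → 95.
Rows: 375 × 21/26 = 302.88 → 303.
contrast-panel cast-on: 41 × 19/21 = 37.10 → 37.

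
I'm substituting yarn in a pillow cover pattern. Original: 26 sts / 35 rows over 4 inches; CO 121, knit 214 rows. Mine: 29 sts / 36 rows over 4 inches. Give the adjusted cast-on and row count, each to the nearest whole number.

Stitches: 121 × 29/26 = 134.96 → 135.
Rows: 214 × 36/35 = 220.11 → 220.

Cast on 135 stitches; work 220 rows.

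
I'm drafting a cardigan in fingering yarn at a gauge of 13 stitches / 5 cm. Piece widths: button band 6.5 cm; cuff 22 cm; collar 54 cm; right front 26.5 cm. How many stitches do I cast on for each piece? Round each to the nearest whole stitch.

Rate = 13/5 = 2.6 sts per cm.
button band: 6.5 × 2.6 = 16.90 → 17.
cuff: 22 × 2.6 = 57.20 → 57.
collar: 54 × 2.6 = 140.40 → 140.
right front: 26.5 × 2.6 = 68.90 → 69.

button band 17; cuff 57; collar 140; right front 69.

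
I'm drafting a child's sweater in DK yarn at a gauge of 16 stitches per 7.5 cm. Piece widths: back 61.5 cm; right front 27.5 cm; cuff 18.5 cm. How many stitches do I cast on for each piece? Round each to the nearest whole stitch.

back 131; right front 59; cuff 39.

Rate = 16/7.5 = 2.133 sts per cm.
back: 61.5 × 2.133 = 131.20 → 131.
right front: 27.5 × 2.133 = 58.67 → 59.
cuff: 18.5 × 2.133 = 39.47 → 39.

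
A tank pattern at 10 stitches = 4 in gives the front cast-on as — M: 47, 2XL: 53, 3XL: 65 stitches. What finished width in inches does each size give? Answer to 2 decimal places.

M 18.80 inches; 2XL 21.20 inches; 3XL 26.00 inches.

10/4 = 2.5 sts per in.
M: 47 / 2.5 = 18.800 → 18.80 in.
2XL: 53 / 2.5 = 21.200 → 21.20 in.
3XL: 65 / 2.5 = 26.000 → 26.00 in.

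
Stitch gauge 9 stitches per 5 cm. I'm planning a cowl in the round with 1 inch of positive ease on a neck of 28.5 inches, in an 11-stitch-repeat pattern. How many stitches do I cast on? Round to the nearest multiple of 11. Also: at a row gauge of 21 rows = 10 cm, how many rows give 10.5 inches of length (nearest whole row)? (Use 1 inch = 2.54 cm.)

Cast on 132 stitches; work 56 rows.

Finished = 28.5 + 1 = 29.5 inches.
29.5 inches × 2.54 = 74.93 cm.
9/5 = 1.8 sts per cm; 74.93 × 1.8 = 134.87 sts.
Nearest multiple of 11 → 132.
10.5 inches = 26.67 cm; × 2.1 = 56.01 → 56 rows.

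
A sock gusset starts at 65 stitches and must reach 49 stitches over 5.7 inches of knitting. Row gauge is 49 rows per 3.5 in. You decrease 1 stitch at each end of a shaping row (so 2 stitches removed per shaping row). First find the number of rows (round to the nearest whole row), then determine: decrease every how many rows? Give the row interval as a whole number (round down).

Rows = 5.7 × 14 = 79.8 → 80 rows.
Stitches to remove: 16 → 8 shaping rows (at 2 st each).
80 / 8 = 10.00 → every 10 rows.

Decrease every 10th row.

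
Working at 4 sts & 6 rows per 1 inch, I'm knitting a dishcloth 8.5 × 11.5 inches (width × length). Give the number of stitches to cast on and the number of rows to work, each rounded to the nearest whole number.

Cast on 34 stitches and work 69 rows.

Stitch gauge = 4/1 = 4 sts/in; 8.5 × 4 = 34.00 → 34 sts.
Row gauge = 6/1 = 6 rows/in; 11.5 × 6 = 69.00 → 69 rows.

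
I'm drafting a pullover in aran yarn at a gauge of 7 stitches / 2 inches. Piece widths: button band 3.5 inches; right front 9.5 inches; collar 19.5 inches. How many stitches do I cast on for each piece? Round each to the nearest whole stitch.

button band 12; right front 33; collar 68.

Rate = 7/2 = 3.5 sts per in.
button band: 3.5 × 3.5 = 12.25 → 12.
right front: 9.5 × 3.5 = 33.25 → 33.
collar: 19.5 × 3.5 = 68.25 → 68.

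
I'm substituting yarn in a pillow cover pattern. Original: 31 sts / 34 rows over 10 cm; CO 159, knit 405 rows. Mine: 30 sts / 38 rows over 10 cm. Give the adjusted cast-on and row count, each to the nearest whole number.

Cast on 154 stitches; work 453 rows.

Stitches: 159 × 30/31 = 153.87 → 154.
Rows: 405 × 38/34 = 452.65 → 453.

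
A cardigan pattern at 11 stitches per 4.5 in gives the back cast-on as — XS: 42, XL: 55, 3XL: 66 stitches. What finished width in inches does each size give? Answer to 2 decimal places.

XS 17.18 inches; XL 22.50 inches; 3XL 27.00 inches.

11/4.5 = 2.444 sts per in.
XS: 42 / 2.444 = 17.182 → 17.18 in.
XL: 55 / 2.444 = 22.500 → 22.50 in.
3XL: 66 / 2.444 = 27.000 → 27.00 in.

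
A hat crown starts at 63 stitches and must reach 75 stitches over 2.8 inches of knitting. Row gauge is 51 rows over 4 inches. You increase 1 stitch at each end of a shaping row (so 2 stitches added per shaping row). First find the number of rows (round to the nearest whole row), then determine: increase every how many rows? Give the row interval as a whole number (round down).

Rows = 2.8 × 12.75 = 35.7 → 36 rows.
Stitches to add: 12 → 6 shaping rows (at 2 st each).
36 / 6 = 6.00 → every 6 rows.

Increase every 6th row.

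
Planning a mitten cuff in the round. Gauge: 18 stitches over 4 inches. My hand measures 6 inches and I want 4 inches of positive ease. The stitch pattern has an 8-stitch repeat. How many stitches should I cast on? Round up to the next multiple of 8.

Cast on 48 stitches.

Finished = 6 + 4 = 10 inches.
18 / 4 = 4.5 sts/in.
10 × 4.5 = 45.00 sts.
Next multiple of 8: 48.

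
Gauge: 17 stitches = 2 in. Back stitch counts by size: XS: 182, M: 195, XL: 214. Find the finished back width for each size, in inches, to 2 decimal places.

17/2 = 8.5 sts per in.
XS: 182 / 8.5 = 21.412 → 21.41 in.
M: 195 / 8.5 = 22.941 → 22.94 in.
XL: 214 / 8.5 = 25.176 → 25.18 in.

XS 21.41 inches; M 22.94 inches; XL 25.18 inches.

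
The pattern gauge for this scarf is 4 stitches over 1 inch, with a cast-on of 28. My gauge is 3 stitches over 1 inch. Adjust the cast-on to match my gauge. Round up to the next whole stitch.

Scale factor = 3 / 4 = 0.750.
28 × 3 / 4 = 21.00 sts.

Cast on 21 stitches.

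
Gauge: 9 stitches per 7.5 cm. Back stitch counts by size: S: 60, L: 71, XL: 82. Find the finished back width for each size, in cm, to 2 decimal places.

S 50.00 cm; L 59.17 cm; XL 68.33 cm.

9/7.5 = 1.2 sts per cm.
S: 60 / 1.2 = 50.000 → 50.00 cm.
L: 71 / 1.2 = 59.167 → 59.17 cm.
XL: 82 / 1.2 = 68.333 → 68.33 cm.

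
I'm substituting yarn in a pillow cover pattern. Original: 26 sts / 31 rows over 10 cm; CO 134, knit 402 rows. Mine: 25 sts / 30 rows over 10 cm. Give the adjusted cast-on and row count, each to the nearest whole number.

Stitches: 134 × 25/26 = 128.85 → 129.
Rows: 402 × 30/31 = 389.03 → 389.

Cast on 129 stitches; work 389 rows.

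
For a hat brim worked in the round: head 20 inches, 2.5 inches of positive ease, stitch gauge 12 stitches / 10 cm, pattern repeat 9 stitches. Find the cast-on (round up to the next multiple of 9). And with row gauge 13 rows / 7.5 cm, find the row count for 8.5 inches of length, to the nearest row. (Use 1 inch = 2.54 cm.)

Cast on 72 stitches; work 37 rows.

Finished = 20 + 2.5 = 22.5 inches.
22.5 inches × 2.54 = 57.15 cm.
12/10 = 1.2 sts per cm; 57.15 × 1.2 = 68.58 sts.
Next multiple of 9 → 72.
8.5 inches = 21.59 cm; × 1.733 = 37.42 → 37 rows.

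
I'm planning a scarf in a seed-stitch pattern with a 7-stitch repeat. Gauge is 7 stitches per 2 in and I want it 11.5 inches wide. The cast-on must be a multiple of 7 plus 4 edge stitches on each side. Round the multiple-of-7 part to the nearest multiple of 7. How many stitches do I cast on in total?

CO 43 sts.

7 / 2 = 3.5 sts per inch.
11.5 × 3.5 = 40.25 sts.
Less 8 edge sts → 32.25 for the repeat.
Nearest multiple of 7: 35.
Add back 8 edge sts → 43.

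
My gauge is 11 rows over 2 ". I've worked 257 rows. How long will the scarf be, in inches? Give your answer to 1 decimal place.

11 rows / 2 inch = 5.5 rows per inch.
257 / 5.5 = 46.73 inches.

46.7 inches.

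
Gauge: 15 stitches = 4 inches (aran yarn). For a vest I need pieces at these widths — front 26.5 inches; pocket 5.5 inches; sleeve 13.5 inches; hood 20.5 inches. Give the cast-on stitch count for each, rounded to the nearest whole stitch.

Rate = 15/4 = 3.75 sts per in.
front: 26.5 × 3.75 = 99.38 → 99.
pocket: 5.5 × 3.75 = 20.62 → 21.
sleeve: 13.5 × 3.75 = 50.62 → 51.
hood: 20.5 × 3.75 = 76.88 → 77.

front 99; pocket 21; sleeve 51; hood 77.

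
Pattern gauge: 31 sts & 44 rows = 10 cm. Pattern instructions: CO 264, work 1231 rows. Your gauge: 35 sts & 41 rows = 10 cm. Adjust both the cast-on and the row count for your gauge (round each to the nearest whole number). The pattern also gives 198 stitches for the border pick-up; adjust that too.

Cast on 298 stitches; work 1147 rows; border pick-up 224 stitches.

Stitches: 264 × 35/31 = 298.06 → 298.
Rows: 1231 × 41/44 = 1147.07 → 1147.
border pick-up: 198 × 35/31 = 223.55 → 224.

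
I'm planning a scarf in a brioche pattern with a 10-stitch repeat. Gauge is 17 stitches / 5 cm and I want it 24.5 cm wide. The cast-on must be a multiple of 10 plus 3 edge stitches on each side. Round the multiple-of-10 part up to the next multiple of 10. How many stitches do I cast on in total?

17 / 5 = 3.4 sts per cm.
24.5 × 3.4 = 83.30 sts.
Less 6 edge sts → 77.30 for the repeat.
Next multiple of 10: 80.
Add back 6 edge sts → 86.

CO 86 sts.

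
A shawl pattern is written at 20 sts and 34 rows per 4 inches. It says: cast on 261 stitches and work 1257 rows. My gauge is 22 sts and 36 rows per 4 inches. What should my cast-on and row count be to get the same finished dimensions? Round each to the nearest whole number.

Cast on 287 stitches; work 1331 rows.

Stitches: 261 × 22/20 = 287.10 → 287.
Rows: 1257 × 36/34 = 1330.94 → 1331.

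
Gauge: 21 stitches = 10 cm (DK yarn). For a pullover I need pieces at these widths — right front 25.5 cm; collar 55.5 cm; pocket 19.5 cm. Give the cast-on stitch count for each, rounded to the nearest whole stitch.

Rate = 21/10 = 2.1 sts per cm.
right front: 25.5 × 2.1 = 53.55 → 54.
collar: 55.5 × 2.1 = 116.55 → 117.
pocket: 19.5 × 2.1 = 40.95 → 41.

right front 54; collar 117; pocket 41.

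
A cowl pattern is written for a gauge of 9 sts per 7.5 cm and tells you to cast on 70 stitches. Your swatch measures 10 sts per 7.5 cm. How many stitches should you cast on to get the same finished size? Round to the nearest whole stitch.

Cast on 78 stitches.

Scale factor = 10 / 9 = 1.111.
70 × 10 / 9 = 77.78 sts.
→ 78 sts.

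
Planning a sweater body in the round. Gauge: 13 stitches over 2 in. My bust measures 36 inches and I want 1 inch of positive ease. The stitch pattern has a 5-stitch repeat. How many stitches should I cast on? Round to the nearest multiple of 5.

CO 240 sts.

Finished = 36 + 1 = 37 inches.
13 / 2 = 6.5 sts/in.
37 × 6.5 = 240.50 sts.
Nearest multiple of 5: 240.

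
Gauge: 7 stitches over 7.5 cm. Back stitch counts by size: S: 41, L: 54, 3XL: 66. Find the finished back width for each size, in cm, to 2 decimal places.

S 43.93 cm; L 57.86 cm; 3XL 70.71 cm.

7/7.5 = 0.933 sts per cm.
S: 41 / 0.933 = 43.929 → 43.93 cm.
L: 54 / 0.933 = 57.857 → 57.86 cm.
3XL: 66 / 0.933 = 70.714 → 70.71 cm.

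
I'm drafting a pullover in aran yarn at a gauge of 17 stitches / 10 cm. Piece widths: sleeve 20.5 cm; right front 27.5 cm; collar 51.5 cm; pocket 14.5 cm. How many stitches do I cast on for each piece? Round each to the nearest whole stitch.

Rate = 17/10 = 1.7 sts per cm.
sleeve: 20.5 × 1.7 = 34.85 → 35.
right front: 27.5 × 1.7 = 46.75 → 47.
collar: 51.5 × 1.7 = 87.55 → 88.
pocket: 14.5 × 1.7 = 24.65 → 25.

sleeve 35; right front 47; collar 88; pocket 25.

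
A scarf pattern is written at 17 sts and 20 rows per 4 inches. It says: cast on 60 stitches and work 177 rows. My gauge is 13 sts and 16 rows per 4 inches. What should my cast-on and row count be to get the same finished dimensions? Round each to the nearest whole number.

Stitches: 60 × 13/17 = 45.88 → 46.
Rows: 177 × 16/20 = 141.60 → 142.

Cast on 46 stitches; work 142 rows.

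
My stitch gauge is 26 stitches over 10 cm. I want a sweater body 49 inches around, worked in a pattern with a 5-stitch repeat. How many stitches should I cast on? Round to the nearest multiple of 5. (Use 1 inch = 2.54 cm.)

Cast on 325 stitches.

49 in = 49 × 2.54 = 124.46 cm.
26 / 10 = 2.6 sts/cm.
124.46 × 2.6 = 323.60 sts.
→ 325.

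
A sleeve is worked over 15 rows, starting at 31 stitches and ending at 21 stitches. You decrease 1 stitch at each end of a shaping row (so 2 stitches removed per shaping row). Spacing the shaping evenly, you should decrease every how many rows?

Stitches to remove: |21 − 31| = 10.
Shaping rows needed: 10 / 2 = 5.
15 rows / 5 = every 3 rows.

Decrease every 3rd row.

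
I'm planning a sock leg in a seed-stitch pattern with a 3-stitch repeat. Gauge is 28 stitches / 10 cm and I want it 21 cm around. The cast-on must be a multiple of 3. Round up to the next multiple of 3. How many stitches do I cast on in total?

28 / 10 = 2.8 sts per cm.
21 × 2.8 = 58.80 sts.
Next multiple of 3: 60.

Cast on 60 stitches.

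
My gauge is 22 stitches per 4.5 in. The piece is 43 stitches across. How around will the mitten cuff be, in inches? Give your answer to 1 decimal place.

8.8 inches.

22 stitches / 4.5 inch = 4.889 stitches per inch.
43 / 4.889 = 8.80 inches.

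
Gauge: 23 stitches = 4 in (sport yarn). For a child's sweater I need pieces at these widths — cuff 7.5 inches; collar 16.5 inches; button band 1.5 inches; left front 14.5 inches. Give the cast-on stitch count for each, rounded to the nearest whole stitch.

cuff 43; collar 95; button band 9; left front 83.

Rate = 23/4 = 5.75 sts per in.
cuff: 7.5 × 5.75 = 43.12 → 43.
collar: 16.5 × 5.75 = 94.88 → 95.
button band: 1.5 × 5.75 = 8.62 → 9.
left front: 14.5 × 5.75 = 83.38 → 83.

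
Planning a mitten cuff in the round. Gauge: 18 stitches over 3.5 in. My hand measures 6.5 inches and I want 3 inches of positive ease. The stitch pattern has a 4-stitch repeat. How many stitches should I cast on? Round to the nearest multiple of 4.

Finished = 6.5 + 3 = 9.5 inches.
18 / 3.5 = 5.143 sts/in.
9.5 × 5.143 = 48.86 sts.
Nearest multiple of 4: 48.

Cast on 48 stitches.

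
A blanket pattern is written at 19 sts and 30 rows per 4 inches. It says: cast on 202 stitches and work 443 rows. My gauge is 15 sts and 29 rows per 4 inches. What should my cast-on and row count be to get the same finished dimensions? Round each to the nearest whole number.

Stitches: 202 × 15/19 = 159.47 → 159.
Rows: 443 × 29/30 = 428.23 → 428.

Cast on 159 stitches; work 428 rows.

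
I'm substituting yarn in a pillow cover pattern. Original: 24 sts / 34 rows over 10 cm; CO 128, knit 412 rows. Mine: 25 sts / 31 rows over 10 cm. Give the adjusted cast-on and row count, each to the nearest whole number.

Cast on 133 stitches; work 376 rows.

Stitches: 128 × 25/24 = 133.33 → 133.
Rows: 412 × 31/34 = 375.65 → 376.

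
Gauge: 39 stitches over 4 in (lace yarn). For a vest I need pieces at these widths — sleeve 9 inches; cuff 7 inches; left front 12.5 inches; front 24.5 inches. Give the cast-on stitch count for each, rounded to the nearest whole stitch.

Rate = 39/4 = 9.75 sts per in.
sleeve: 9 × 9.75 = 87.75 → 88.
cuff: 7 × 9.75 = 68.25 → 68.
left front: 12.5 × 9.75 = 121.88 → 122.
front: 24.5 × 9.75 = 238.88 → 239.

sleeve 88; cuff 68; left front 122; front 239.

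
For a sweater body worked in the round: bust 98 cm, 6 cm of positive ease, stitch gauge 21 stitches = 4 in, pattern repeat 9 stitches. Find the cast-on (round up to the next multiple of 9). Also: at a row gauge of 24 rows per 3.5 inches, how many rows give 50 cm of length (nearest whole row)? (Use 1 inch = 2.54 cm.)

Cast on 216 stitches; work 135 rows.

Finished = 98 + 6 = 104 cm.
104 cm × 1/2.54 = 40.94 inches.
21/4 = 5.25 sts per in; 40.94 × 5.25 = 214.96 sts.
Next multiple of 9 → 216.
50 cm = 19.69 inches; × 6.857 = 134.98 → 135 rows.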